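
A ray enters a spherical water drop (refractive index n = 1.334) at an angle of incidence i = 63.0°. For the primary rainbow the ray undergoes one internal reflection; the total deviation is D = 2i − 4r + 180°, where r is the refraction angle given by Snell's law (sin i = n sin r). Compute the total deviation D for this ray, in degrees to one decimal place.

sin r = sin 63.0° / 1.334 = 0.8910/1.334 = 0.6679; r = 41.91°.
D = 2·63.0° − 4·41.91° + 180° = 126.00° − 167.63° + 180° = 138.37°.

138.4°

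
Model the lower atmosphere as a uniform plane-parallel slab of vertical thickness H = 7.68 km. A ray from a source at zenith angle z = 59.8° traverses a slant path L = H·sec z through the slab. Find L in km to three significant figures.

sec z = 1/cos 59.8° = 1.9880.
L = 7.68 × 1.9880 = 15.268 km.

15.3 km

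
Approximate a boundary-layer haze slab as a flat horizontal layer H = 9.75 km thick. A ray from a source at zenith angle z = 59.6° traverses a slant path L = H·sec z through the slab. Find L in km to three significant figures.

sec z = 1/cos 59.6° = 1.9762.
L = 9.75 × 1.9762 = 19.267 km.

19.3 km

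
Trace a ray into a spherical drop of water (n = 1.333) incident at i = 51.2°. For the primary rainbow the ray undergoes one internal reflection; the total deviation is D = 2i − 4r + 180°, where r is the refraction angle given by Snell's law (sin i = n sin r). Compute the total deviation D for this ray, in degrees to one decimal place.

139.3°

sin r = sin 51.2° / 1.333 = 0.7793/1.333 = 0.5846; r = 35.78°.
D = 2·51.2° − 4·35.78° + 180° = 102.40° − 143.11° + 180° = 139.29°.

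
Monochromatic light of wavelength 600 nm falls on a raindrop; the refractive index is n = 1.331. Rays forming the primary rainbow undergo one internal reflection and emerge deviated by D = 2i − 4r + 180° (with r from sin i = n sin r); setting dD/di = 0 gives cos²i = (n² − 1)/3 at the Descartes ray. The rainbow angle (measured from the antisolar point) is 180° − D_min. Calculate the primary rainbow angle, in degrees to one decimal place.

cos²i = (1.77156 − 1)/3 = 0.25719; i = arccos(0.50714) = 59.527°.
sin r = sin 59.527°/1.331 = 0.64753; r = 40.356°.
D_min = 2·59.527° − 4·40.356° + 180° = 137.630°.
Rainbow angle = 180° − D_min = 42.370°.

42.4°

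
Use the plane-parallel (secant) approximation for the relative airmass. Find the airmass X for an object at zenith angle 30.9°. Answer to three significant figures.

X = sec z = 1/cos 30.9° = 1/0.8581 = 1.1654.

1.17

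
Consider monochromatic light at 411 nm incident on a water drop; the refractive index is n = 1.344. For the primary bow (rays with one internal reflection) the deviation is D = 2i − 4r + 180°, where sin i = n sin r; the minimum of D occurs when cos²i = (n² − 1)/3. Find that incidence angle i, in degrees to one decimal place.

58.8°

cos²i = (1.344² − 1)/3 = (1.80634 − 1)/3 = 0.26878.
cos i = 0.51844, so i = 58.772°.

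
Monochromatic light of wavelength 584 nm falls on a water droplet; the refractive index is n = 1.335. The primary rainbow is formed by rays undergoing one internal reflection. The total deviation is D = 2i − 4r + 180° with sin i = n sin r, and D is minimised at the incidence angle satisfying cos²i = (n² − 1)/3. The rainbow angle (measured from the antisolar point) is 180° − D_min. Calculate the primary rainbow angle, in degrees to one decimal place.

cos²i = (1.78222 − 1)/3 = 0.26074; i = arccos(0.51063) = 59.294°.
sin r = sin 59.294°/1.335 = 0.64405; r = 40.094°.
D_min = 2·59.294° − 4·40.094° + 180° = 138.212°.
Rainbow angle = 180° − D_min = 41.788°.

41.8°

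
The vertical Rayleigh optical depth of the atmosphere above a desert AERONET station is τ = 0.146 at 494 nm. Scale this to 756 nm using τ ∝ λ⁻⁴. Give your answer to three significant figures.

0.0266

τ(756 nm) = τ(494 nm) × (494/756)⁴ = 0.146 × (0.6534)⁴ = 0.146 × 0.1823 = 0.0266.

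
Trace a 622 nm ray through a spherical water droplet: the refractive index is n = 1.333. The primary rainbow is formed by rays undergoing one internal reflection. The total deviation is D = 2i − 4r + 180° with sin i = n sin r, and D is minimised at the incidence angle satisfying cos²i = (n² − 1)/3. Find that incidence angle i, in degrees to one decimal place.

59.4°

cos²i = (1.333² − 1)/3 = (1.77689 − 1)/3 = 0.25896.
cos i = 0.50888, so i = 59.410°.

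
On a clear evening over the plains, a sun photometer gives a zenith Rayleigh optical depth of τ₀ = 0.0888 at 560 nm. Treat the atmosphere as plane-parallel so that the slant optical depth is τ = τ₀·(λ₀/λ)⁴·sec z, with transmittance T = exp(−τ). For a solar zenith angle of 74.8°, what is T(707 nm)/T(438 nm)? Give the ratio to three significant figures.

2.16

Airmass: sec 74.8° = 3.8140.
τ(707 nm) = 0.0888 × (560/707)⁴ × 3.8140 = 0.0888 × 0.3936 × 3.8140 = 0.1333.
τ(438 nm) = 0.0888 × (560/438)⁴ × 3.8140 = 0.0888 × 2.6721 × 3.8140 = 0.9050.
T(707)/T(438) = exp(τ_B − τ_A) = exp(0.7717) = 2.1634.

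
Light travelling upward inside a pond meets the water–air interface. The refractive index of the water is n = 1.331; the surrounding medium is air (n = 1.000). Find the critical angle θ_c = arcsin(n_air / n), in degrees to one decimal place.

48.7°

sin θ_c = n_air / n = 1.000 / 1.331 = 0.7513.
θ_c = arcsin(0.7513) = 48.70°.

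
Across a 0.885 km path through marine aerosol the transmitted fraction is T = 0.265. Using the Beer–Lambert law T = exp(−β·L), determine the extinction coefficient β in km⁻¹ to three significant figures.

1.50 km⁻¹

Beer–Lambert: T = exp(−βL) ⇒ β = −ln(T)/L = −ln(0.265)/0.885 = 1.3280/0.885 = 1.501 km⁻¹.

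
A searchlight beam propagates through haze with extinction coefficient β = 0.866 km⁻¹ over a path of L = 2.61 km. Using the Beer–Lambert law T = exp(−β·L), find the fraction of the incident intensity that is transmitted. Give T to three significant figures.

0.104

τ = β·L = 0.866 × 2.61 = 2.2603.
T = exp(−2.2603) = 0.1043.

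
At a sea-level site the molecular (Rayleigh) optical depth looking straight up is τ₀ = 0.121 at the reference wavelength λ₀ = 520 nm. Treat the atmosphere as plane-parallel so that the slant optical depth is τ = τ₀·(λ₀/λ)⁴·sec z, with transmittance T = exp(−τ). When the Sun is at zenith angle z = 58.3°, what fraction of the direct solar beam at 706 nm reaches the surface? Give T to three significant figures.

0.934

sec 58.3° = 1.9031.
τ = 0.121 × (520/706)⁴ × 1.9031 = 0.121 × 0.2943 × 1.9031 = 0.0678.
T = exp(−0.0678) = 0.9345.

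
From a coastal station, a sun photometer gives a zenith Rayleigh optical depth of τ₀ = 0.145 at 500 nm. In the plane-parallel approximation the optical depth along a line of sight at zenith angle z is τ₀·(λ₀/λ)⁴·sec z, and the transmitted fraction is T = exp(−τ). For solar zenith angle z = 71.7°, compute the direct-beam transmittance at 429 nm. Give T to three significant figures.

0.427

sec 71.7° = 3.1848.
τ = 0.145 × (500/429)⁴ × 3.1848 = 0.145 × 1.8452 × 3.1848 = 0.8521.
T = exp(−0.8521) = 0.4265.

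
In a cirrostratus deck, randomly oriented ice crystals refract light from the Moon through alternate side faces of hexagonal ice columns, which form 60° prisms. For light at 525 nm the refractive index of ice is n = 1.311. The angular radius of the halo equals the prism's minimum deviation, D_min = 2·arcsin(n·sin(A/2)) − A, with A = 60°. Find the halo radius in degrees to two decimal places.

n·sin(A/2) = 1.311 × sin 30° = 1.311 × 0.5000 = 0.6555.
D_min = 2·arcsin(0.6555) − 60° = 2 × 40.958° − 60° = 21.915°.

21.92°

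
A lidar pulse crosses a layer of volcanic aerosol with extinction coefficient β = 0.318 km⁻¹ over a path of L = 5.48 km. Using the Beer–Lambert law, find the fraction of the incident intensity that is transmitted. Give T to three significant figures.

τ = β·L = 0.318 × 5.48 = 1.7426.
T = exp(−1.7426) = 0.1751.

0.175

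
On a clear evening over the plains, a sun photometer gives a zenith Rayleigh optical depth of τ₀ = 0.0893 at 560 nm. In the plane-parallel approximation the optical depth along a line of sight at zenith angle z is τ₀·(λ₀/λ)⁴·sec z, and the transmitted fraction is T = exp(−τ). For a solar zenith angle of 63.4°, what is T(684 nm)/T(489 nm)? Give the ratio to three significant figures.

Airmass: sec 63.4° = 2.2333.
τ(684 nm) = 0.0893 × (560/684)⁴ × 2.2333 = 0.0893 × 0.4493 × 2.2333 = 0.0896.
τ(489 nm) = 0.0893 × (560/489)⁴ × 2.2333 = 0.0893 × 1.7200 × 2.2333 = 0.3430.
T(684)/T(489) = exp(τ_B − τ_A) = exp(0.2534) = 1.2884.

1.29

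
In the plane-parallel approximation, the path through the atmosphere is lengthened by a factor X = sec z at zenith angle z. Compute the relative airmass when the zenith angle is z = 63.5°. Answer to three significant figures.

X = sec z = 1/cos 63.5° = 1/0.4462 = 2.2412.

2.24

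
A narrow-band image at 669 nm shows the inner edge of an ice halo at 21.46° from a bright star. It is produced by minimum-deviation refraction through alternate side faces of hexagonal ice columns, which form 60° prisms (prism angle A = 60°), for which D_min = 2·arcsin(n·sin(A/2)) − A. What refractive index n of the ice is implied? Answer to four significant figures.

Rearranging: n = sin((D_min + A)/2) / sin(A/2).
(D_min + A)/2 = (21.46° + 60°)/2 = 40.730°.
n = sin 40.730° / sin 30° = 0.6525 / 0.5000 = 1.3050.

1.305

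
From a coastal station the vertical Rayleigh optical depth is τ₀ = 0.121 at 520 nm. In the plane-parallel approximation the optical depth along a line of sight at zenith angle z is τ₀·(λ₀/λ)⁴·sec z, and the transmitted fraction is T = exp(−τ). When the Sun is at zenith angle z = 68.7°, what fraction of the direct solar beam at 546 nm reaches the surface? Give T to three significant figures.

0.760

sec 68.7° = 2.7529.
τ = 0.121 × (520/546)⁴ × 2.7529 = 0.121 × 0.8227 × 2.7529 = 0.2740.
T = exp(−0.2740) = 0.7603.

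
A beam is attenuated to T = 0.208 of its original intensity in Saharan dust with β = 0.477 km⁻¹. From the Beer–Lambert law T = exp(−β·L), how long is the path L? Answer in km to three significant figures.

3.29 km

Beer–Lambert: T = exp(−βL) ⇒ L = −ln(T)/β = −ln(0.208)/0.477 = 1.5702/0.477 = 3.292 km.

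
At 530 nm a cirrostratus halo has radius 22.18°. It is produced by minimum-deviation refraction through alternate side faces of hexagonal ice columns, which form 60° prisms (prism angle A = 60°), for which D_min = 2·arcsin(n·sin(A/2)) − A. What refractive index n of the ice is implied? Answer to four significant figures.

Rearranging: n = sin((D_min + A)/2) / sin(A/2).
(D_min + A)/2 = (22.18° + 60°)/2 = 41.090°.
n = sin 41.090° / sin 30° = 0.6572 / 0.5000 = 1.3145.

1.314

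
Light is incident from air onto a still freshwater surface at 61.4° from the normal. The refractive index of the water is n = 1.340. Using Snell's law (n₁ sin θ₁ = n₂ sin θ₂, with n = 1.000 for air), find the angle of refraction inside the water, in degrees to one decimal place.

40.9°

Snell: sin θ_r = sin θ_i / n = sin 61.4° / 1.340 = 0.8780 / 1.340 = 0.6552.
θ_r = arcsin(0.6552) = 40.94°.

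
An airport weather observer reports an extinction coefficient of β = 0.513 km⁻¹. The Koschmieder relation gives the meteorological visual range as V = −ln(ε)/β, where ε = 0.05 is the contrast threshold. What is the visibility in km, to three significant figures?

5.84 km

V = −ln(0.05) / 0.513 = 2.996 / 0.513 = 5.8396 km.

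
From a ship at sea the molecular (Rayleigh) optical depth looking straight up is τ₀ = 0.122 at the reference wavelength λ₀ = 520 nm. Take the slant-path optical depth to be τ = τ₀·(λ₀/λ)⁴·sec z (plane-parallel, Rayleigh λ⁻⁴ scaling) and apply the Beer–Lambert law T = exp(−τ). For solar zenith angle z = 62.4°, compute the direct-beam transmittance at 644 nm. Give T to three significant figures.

sec 62.4° = 2.1584.
τ = 0.122 × (520/644)⁴ × 2.1584 = 0.122 × 0.4251 × 2.1584 = 0.1119.
T = exp(−0.1119) = 0.8941.

0.894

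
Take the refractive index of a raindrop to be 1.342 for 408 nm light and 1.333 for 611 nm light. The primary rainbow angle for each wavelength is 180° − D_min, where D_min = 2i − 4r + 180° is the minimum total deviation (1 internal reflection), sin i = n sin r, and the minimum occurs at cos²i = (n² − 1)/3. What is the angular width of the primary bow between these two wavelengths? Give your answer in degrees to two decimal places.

1.29°

At 408 nm (n = 1.342): cos²i = 0.26699 → i = 58.888°, r = 39.641°, D_min = 139.213°, rainbow angle = 40.787°.
At 611 nm (n = 1.333): cos²i = 0.25896 → i = 59.410°, r = 40.225°, D_min = 137.922°, rainbow angle = 42.078°.
Angular width = |40.787° − 42.078°| = 1.291°.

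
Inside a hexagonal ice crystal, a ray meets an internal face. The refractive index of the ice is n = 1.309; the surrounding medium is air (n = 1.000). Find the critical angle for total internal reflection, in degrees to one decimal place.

sin θ_c = n_air / n = 1.000 / 1.309 = 0.7639.
θ_c = arcsin(0.7639) = 49.81°.

49.8°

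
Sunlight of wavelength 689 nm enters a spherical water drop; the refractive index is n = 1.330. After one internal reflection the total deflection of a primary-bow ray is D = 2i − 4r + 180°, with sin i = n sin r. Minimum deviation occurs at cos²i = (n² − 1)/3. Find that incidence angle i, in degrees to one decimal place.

cos²i = (1.330² − 1)/3 = (1.76890 − 1)/3 = 0.25630.
cos i = 0.50626, so i = 59.585°.

59.6°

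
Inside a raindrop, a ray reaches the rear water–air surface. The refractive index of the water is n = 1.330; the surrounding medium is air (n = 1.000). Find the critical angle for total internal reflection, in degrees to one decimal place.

sin θ_c = n_air / n = 1.000 / 1.330 = 0.7519.
θ_c = arcsin(0.7519) = 48.75°.

48.8°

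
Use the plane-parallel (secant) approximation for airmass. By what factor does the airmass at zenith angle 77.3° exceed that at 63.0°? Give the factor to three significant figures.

X(77.3°)/X(63.0°) = sec 77.3° / sec 63.0° = cos 63.0° / cos 77.3° = 0.4540/0.2198 = 2.0650.

2.07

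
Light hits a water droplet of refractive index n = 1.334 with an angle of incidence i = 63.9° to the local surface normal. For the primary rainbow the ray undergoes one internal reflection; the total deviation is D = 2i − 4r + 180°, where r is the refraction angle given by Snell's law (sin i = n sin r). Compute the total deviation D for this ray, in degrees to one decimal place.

138.5°

sin r = sin 63.9° / 1.334 = 0.8980/1.334 = 0.6732; r = 42.31°.
D = 2·63.9° − 4·42.31° + 180° = 127.80° − 169.25° + 180° = 138.55°.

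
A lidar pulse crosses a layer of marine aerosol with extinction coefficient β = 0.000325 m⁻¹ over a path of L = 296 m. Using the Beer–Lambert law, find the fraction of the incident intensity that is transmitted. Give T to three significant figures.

0.908

τ = β·L = 0.000325 × 296 = 0.0962.
T = exp(−0.0962) = 0.9083.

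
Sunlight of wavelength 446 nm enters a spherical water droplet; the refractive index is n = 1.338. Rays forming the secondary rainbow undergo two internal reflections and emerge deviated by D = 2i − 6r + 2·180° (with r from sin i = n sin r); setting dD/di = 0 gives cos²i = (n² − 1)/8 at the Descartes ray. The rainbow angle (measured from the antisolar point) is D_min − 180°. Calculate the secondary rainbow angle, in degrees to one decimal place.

52.2°

cos²i = (1.79024 − 1)/8 = 0.09878; i = arccos(0.31429) = 71.682°.
sin r = sin 71.682°/1.338 = 0.70951; r = 45.195°.
D_min = 2·71.682° − 6·45.195° + 360° = 232.193°.
Rainbow angle = D_min − 180° = 52.193°.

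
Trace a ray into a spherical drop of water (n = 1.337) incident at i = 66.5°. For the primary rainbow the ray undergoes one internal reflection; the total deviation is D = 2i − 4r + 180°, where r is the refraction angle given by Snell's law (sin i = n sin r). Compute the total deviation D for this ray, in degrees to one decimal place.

sin r = sin 66.5° / 1.337 = 0.9171/1.337 = 0.6859; r = 43.31°.
D = 2·66.5° − 4·43.31° + 180° = 133.00° − 173.23° + 180° = 139.77°.

139.8°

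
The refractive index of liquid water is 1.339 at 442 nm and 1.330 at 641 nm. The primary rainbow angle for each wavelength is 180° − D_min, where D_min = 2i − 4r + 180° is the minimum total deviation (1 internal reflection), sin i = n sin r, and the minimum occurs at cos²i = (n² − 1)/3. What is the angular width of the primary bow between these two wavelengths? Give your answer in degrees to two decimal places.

1.30°

At 442 nm (n = 1.339): cos²i = 0.26431 → i = 59.062°, r = 39.834°, D_min = 138.786°, rainbow angle = 41.214°.
At 641 nm (n = 1.330): cos²i = 0.25630 → i = 59.585°, r = 40.422°, D_min = 137.484°, rainbow angle = 42.516°.
Angular width = |41.214° − 42.516°| = 1.303°.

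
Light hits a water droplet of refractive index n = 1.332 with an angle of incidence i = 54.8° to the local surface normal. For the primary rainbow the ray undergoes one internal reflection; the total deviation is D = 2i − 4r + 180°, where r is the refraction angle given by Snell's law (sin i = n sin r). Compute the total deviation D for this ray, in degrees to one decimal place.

sin r = sin 54.8° / 1.332 = 0.8171/1.332 = 0.6135; r = 37.84°.
D = 2·54.8° − 4·37.84° + 180° = 109.60° − 151.36° + 180° = 138.24°.

138.2°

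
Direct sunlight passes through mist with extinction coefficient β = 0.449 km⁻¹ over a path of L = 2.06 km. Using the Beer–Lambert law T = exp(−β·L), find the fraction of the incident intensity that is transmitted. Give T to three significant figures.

0.397

τ = β·L = 0.449 × 2.06 = 0.9249.
T = exp(−0.9249) = 0.3966.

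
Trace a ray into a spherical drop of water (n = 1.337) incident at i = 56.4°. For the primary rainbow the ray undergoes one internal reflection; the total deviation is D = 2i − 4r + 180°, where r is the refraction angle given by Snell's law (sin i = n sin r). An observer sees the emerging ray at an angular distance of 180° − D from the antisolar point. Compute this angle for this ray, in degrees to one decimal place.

sin r = sin 56.4° / 1.337 = 0.8329/1.337 = 0.6230; r = 38.53°.
D = 2·56.4° − 4·38.53° + 180° = 112.80° − 154.14° + 180° = 138.66°.
Angle from antisolar point = 180° − D = 41.34°.

41.3°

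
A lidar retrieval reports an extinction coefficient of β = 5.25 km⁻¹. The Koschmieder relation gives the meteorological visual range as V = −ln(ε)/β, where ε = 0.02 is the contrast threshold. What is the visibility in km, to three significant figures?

0.745 km

V = −ln(0.02) / 5.25 = 3.912 / 5.25 = 0.7451 km.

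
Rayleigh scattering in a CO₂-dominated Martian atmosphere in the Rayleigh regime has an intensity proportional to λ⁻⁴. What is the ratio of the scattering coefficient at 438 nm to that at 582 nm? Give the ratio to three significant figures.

Rayleigh scattering ∝ λ⁻⁴, so the ratio of coefficients is the inverse fourth power of the wavelength ratio.
σ(438)/σ(582) = (582/438)⁴ = (1.3288)⁴ = 3.117.

3.12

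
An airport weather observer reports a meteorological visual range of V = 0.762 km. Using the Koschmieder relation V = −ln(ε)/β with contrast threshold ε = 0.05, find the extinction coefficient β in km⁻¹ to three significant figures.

3.93 km⁻¹

β = −ln(0.05) / V = 2.996 / 0.762 = 3.9314 km⁻¹.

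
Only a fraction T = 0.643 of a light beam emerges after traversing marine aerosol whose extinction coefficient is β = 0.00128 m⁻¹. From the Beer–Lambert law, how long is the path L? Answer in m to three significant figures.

345 m

Beer–Lambert: T = exp(−βL) ⇒ L = −ln(T)/β = −ln(0.643)/0.00128 = 0.4416/0.00128 = 345 m.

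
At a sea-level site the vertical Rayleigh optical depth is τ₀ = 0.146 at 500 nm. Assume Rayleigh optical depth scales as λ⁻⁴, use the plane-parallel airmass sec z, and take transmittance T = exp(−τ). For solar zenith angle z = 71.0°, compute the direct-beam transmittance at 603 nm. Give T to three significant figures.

0.809

sec 71.0° = 3.0716.
τ = 0.146 × (500/603)⁴ × 3.0716 = 0.146 × 0.4727 × 3.0716 = 0.2120.
T = exp(−0.2120) = 0.8090.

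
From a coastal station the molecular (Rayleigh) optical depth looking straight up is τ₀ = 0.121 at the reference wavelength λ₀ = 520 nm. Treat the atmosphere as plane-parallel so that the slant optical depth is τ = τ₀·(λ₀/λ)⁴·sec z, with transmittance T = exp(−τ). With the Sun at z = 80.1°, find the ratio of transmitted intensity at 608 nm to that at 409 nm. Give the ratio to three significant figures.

Airmass: sec 80.1° = 5.8164.
τ(608 nm) = 0.121 × (520/608)⁴ × 5.8164 = 0.121 × 0.5351 × 5.8164 = 0.3766.
τ(409 nm) = 0.121 × (520/409)⁴ × 5.8164 = 0.121 × 2.6129 × 5.8164 = 1.8389.
T(608)/T(409) = exp(τ_B − τ_A) = exp(1.4623) = 4.3160.

4.32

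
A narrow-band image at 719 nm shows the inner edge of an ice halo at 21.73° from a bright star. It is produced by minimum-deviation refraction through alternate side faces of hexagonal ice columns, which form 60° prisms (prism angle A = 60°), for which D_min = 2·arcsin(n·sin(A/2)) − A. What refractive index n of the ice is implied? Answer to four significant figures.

Rearranging: n = sin((D_min + A)/2) / sin(A/2).
(D_min + A)/2 = (21.73° + 60°)/2 = 40.865°.
n = sin 40.865° / sin 30° = 0.6543 / 0.5000 = 1.3086.

1.309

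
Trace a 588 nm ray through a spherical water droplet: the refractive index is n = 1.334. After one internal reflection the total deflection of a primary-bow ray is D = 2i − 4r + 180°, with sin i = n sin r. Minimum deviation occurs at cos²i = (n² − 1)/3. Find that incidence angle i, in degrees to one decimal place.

cos²i = (1.334² − 1)/3 = (1.77956 − 1)/3 = 0.25985.
cos i = 0.50976, so i = 59.352°.

59.4°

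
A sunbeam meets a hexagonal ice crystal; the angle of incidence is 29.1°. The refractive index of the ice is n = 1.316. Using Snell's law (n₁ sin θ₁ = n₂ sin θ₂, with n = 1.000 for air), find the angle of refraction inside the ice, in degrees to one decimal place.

Snell: sin θ_r = sin θ_i / n = sin 29.1° / 1.316 = 0.4863 / 1.316 = 0.3696.
θ_r = arcsin(0.3696) = 21.69°.

21.7°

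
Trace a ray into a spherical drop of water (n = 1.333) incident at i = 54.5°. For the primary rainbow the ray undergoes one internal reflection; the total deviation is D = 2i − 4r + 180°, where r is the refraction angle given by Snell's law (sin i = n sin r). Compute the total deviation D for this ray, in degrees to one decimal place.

sin r = sin 54.5° / 1.333 = 0.8141/1.333 = 0.6107; r = 37.64°.
D = 2·54.5° − 4·37.64° + 180° = 109.00° − 150.57° + 180° = 138.43°.

138.4°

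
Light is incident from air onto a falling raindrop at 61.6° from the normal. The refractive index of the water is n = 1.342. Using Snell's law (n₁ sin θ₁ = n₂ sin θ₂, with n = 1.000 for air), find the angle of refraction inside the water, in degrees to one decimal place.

41.0°

Snell: sin θ_r = sin θ_i / n = sin 61.6° / 1.342 = 0.8796 / 1.342 = 0.6555.
θ_r = arcsin(0.6555) = 40.96°.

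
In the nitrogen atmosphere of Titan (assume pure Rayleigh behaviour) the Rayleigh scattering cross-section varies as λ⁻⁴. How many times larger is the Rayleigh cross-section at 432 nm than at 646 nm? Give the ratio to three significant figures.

5.00

Rayleigh scattering ∝ λ⁻⁴, so the ratio of coefficients is the inverse fourth power of the wavelength ratio.
σ(432)/σ(646) = (646/432)⁴ = (1.4954)⁴ = 5.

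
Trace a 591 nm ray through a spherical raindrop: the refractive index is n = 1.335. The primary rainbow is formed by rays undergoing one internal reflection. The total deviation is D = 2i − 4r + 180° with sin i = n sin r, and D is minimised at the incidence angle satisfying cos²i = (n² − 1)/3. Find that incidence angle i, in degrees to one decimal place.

cos²i = (1.335² − 1)/3 = (1.78222 − 1)/3 = 0.26074.
cos i = 0.51063, so i = 59.294°.

59.3°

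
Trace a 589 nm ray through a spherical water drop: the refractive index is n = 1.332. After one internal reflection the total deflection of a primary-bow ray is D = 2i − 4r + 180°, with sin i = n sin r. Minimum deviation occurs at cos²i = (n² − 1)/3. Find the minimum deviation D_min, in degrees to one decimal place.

cos²i = (1.77422 − 1)/3 = 0.25807; i = arccos(0.50801) = 59.469°.
sin r = sin 59.469°/1.332 = 0.64666; r = 40.290°.
D_min = 2·59.469° − 4·40.290° + 180° = 137.776°.

137.8°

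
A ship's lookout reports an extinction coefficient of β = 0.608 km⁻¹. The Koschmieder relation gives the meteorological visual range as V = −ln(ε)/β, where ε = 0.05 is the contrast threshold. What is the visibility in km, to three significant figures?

V = −ln(0.05) / 0.608 = 2.996 / 0.608 = 4.9272 km.

4.93 km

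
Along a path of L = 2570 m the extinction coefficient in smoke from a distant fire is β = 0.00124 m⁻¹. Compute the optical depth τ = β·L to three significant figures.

3.19

τ = β·L = 0.00124 × 2570 = 3.1868.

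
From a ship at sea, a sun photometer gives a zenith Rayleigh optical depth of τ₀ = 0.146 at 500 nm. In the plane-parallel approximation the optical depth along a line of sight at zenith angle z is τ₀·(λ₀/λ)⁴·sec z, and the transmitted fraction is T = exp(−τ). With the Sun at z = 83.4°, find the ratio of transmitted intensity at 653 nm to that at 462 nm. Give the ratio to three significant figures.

3.69

Airmass: sec 83.4° = 8.7004.
τ(653 nm) = 0.146 × (500/653)⁴ × 8.7004 = 0.146 × 0.3437 × 8.7004 = 0.4366.
τ(462 nm) = 0.146 × (500/462)⁴ × 8.7004 = 0.146 × 1.3719 × 8.7004 = 1.7426.
T(653)/T(462) = exp(τ_B − τ_A) = exp(1.3060) = 3.6913.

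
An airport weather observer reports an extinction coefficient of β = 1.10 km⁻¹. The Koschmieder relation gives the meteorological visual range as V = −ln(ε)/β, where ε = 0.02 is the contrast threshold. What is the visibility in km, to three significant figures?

3.56 km

V = −ln(0.02) / 1.10 = 3.912 / 1.10 = 3.5564 km.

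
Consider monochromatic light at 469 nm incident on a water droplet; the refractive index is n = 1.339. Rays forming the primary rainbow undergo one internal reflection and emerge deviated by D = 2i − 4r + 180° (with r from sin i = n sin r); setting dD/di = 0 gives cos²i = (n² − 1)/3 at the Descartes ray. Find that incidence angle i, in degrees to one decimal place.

59.1°

cos²i = (1.339² − 1)/3 = (1.79292 − 1)/3 = 0.26431.
cos i = 0.51411, so i = 59.062°.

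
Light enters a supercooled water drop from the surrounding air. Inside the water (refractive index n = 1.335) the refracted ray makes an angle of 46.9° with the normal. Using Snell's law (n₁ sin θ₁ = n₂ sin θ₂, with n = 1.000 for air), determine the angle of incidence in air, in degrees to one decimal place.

77.1°

Snell: sin θ_i = n · sin θ_r = 1.335 × sin 46.9° = 1.335 × 0.7302 = 0.9748.
θ_i = arcsin(0.9748) = 77.10°.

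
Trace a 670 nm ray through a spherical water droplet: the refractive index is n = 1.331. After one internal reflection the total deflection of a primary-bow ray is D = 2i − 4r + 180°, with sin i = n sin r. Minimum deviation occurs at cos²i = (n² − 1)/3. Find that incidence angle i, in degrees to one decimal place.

cos²i = (1.331² − 1)/3 = (1.77156 − 1)/3 = 0.25719.
cos i = 0.50714, so i = 59.527°.

59.5°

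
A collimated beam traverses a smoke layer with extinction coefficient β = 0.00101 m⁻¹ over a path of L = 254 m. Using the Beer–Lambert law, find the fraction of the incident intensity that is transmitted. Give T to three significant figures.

τ = β·L = 0.00101 × 254 = 0.2565.
T = exp(−0.2565) = 0.7737.

0.774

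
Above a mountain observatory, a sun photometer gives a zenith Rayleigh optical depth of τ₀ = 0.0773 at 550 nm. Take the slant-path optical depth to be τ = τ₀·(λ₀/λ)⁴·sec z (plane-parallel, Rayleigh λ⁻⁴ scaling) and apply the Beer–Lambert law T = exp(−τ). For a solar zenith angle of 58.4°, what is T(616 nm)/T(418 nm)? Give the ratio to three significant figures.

1.42

Airmass: sec 58.4° = 1.9084.
τ(616 nm) = 0.0773 × (550/616)⁴ × 1.9084 = 0.0773 × 0.6355 × 1.9084 = 0.0938.
τ(418 nm) = 0.0773 × (550/418)⁴ × 1.9084 = 0.0773 × 2.9974 × 1.9084 = 0.4422.
T(616)/T(418) = exp(τ_B − τ_A) = exp(0.3484) = 1.4168.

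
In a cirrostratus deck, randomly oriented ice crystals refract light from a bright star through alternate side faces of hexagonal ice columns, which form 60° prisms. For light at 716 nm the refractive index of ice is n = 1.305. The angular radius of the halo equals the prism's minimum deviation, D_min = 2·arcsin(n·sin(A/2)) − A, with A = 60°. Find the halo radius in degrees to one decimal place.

n·sin(A/2) = 1.305 × sin 30° = 1.305 × 0.5000 = 0.6525.
D_min = 2·arcsin(0.6525) − 60° = 2 × 40.730° − 60° = 21.461°.

21.5°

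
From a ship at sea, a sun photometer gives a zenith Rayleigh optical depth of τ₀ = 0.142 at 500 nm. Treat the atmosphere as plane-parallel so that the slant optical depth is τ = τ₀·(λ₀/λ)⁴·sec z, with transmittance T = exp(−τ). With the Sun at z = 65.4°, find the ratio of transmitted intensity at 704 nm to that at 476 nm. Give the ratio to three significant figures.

1.39

Airmass: sec 65.4° = 2.4022.
τ(704 nm) = 0.142 × (500/704)⁴ × 2.4022 = 0.142 × 0.2544 × 2.4022 = 0.0868.
τ(476 nm) = 0.142 × (500/476)⁴ × 2.4022 = 0.142 × 1.2175 × 2.4022 = 0.4153.
T(704)/T(476) = exp(τ_B − τ_A) = exp(0.3285) = 1.3889.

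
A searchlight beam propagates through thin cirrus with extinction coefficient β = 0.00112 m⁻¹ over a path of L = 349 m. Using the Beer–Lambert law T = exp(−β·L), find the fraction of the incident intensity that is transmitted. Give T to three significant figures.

τ = β·L = 0.00112 × 349 = 0.3909.
T = exp(−0.3909) = 0.6765.

0.676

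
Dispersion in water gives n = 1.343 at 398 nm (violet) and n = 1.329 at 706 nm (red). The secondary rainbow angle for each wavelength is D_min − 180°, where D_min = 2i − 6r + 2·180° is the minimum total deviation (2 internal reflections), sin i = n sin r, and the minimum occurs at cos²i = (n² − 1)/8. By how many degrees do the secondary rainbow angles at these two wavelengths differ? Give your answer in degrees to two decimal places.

At 398 nm (n = 1.343): cos²i = 0.10046 → i = 71.522°, r = 44.928°, D_min = 233.478°, rainbow angle = 53.478°.
At 706 nm (n = 1.329): cos²i = 0.09578 → i = 71.972°, r = 45.685°, D_min = 229.837°, rainbow angle = 49.837°.
Angular width = |53.478° − 49.837°| = 3.641°.

3.64°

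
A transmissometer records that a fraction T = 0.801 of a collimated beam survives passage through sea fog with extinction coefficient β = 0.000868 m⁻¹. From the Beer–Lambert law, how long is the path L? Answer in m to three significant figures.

256 m

Beer–Lambert: T = exp(−βL) ⇒ L = −ln(T)/β = −ln(0.801)/0.000868 = 0.2219/0.000868 = 255.6 m.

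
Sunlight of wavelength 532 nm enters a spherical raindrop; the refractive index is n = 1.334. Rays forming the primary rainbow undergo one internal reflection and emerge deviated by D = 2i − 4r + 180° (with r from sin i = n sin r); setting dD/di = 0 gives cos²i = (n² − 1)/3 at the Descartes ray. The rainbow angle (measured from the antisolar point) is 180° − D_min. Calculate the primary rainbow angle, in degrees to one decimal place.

cos²i = (1.77956 − 1)/3 = 0.25985; i = arccos(0.50976) = 59.352°.
sin r = sin 59.352°/1.334 = 0.64492; r = 40.159°.
D_min = 2·59.352° − 4·40.159° + 180° = 138.067°.
Rainbow angle = 180° − D_min = 41.933°.

41.9°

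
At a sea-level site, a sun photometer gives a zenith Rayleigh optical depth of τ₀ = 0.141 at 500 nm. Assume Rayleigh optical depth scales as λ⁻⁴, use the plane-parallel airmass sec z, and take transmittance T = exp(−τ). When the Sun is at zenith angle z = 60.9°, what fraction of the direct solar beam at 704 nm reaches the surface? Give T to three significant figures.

sec 60.9° = 2.0562.
τ = 0.141 × (500/704)⁴ × 2.0562 = 0.141 × 0.2544 × 2.0562 = 0.0738.
T = exp(−0.0738) = 0.9289.

0.929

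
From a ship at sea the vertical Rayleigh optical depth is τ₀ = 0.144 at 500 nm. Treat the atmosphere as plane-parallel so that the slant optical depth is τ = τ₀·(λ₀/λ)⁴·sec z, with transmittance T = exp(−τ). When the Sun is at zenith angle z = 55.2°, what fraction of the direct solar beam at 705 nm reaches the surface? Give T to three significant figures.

sec 55.2° = 1.7522.
τ = 0.144 × (500/705)⁴ × 1.7522 = 0.144 × 0.2530 × 1.7522 = 0.0638.
T = exp(−0.0638) = 0.9382.

0.938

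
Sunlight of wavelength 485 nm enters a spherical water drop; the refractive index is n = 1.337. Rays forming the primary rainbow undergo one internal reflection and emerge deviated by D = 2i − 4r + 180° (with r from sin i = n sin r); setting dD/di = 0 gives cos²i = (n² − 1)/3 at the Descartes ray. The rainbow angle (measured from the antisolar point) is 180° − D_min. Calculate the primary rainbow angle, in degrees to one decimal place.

41.5°

cos²i = (1.78757 − 1)/3 = 0.26252; i = arccos(0.51237) = 59.178°.
sin r = sin 59.178°/1.337 = 0.64231; r = 39.964°.
D_min = 2·59.178° − 4·39.964° + 180° = 138.500°.
Rainbow angle = 180° − D_min = 41.500°.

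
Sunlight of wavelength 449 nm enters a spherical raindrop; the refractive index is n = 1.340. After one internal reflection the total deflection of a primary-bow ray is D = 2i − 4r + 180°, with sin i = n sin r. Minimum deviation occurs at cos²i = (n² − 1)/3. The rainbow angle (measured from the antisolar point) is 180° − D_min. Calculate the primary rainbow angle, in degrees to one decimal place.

41.1°

cos²i = (1.79560 − 1)/3 = 0.26520; i = arccos(0.51498) = 59.004°.
sin r = sin 59.004°/1.340 = 0.63971; r = 39.770°.
D_min = 2·59.004° − 4·39.770° + 180° = 138.929°.
Rainbow angle = 180° − D_min = 41.071°.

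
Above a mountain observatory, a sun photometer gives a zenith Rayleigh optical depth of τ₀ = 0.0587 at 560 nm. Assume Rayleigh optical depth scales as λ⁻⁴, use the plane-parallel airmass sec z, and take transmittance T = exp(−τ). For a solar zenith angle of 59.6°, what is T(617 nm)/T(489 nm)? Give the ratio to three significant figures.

1.13

Airmass: sec 59.6° = 1.9762.
τ(617 nm) = 0.0587 × (560/617)⁴ × 1.9762 = 0.0587 × 0.6786 × 1.9762 = 0.0787.
τ(489 nm) = 0.0587 × (560/489)⁴ × 1.9762 = 0.0587 × 1.7200 × 1.9762 = 0.1995.
T(617)/T(489) = exp(τ_B − τ_A) = exp(0.1208) = 1.1284.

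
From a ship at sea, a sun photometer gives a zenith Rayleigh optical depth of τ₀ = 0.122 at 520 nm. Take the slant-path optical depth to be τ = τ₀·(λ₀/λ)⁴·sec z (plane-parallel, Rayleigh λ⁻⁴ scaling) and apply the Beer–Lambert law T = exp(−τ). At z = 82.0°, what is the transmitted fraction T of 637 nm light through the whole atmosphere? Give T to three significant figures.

sec 82.0° = 7.1853.
τ = 0.122 × (520/637)⁴ × 7.1853 = 0.122 × 0.4441 × 7.1853 = 0.3893.
T = exp(−0.3893) = 0.6775.

0.678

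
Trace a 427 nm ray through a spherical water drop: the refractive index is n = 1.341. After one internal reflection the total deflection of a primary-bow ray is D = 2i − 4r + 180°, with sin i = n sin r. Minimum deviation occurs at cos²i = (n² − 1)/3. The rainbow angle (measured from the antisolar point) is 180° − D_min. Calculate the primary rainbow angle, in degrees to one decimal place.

40.9°

cos²i = (1.79828 − 1)/3 = 0.26609; i = arccos(0.51584) = 58.946°.
sin r = sin 58.946°/1.341 = 0.63884; r = 39.705°.
D_min = 2·58.946° − 4·39.705° + 180° = 139.071°.
Rainbow angle = 180° − D_min = 40.929°.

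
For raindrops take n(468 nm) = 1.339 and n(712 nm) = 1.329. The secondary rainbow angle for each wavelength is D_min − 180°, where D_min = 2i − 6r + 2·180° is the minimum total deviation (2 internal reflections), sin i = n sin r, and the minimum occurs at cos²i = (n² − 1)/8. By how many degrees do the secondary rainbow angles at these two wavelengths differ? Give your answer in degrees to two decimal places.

At 468 nm (n = 1.339): cos²i = 0.09912 → i = 71.650°, r = 45.141°, D_min = 232.451°, rainbow angle = 52.451°.
At 712 nm (n = 1.329): cos²i = 0.09578 → i = 71.972°, r = 45.685°, D_min = 229.837°, rainbow angle = 49.837°.
Angular width = |52.451° − 49.837°| = 2.614°.

2.61°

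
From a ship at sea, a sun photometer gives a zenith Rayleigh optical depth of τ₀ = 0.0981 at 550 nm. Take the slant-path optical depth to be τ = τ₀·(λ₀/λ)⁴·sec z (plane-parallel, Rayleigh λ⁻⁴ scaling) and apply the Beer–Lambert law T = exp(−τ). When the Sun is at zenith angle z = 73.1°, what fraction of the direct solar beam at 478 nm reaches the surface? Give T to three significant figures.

0.553

sec 73.1° = 3.4399.
τ = 0.0981 × (550/478)⁴ × 3.4399 = 0.0981 × 1.7528 × 3.4399 = 0.5915.
T = exp(−0.5915) = 0.5535.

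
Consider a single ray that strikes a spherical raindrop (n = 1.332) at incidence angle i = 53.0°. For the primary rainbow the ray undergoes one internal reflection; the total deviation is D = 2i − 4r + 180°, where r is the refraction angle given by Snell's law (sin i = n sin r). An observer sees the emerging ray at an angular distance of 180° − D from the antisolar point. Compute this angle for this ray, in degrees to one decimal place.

41.4°

sin r = sin 53.0° / 1.332 = 0.7986/1.332 = 0.5996; r = 36.84°.
D = 2·53.0° − 4·36.84° + 180° = 106.00° − 147.36° + 180° = 138.64°.
Angle from antisolar point = 180° − D = 41.36°.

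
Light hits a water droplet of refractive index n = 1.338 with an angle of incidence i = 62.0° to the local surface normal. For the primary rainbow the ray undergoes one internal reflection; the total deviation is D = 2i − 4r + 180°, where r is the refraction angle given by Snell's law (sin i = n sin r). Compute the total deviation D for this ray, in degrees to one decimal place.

138.8°

sin r = sin 62.0° / 1.338 = 0.8829/1.338 = 0.6599; r = 41.29°.
D = 2·62.0° − 4·41.29° + 180° = 124.00° − 165.17° + 180° = 138.83°.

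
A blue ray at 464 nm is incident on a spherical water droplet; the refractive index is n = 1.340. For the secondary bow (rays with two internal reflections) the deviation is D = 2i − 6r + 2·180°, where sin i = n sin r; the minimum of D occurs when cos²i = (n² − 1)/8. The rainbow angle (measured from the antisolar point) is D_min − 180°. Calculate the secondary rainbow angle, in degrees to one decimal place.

cos²i = (1.79560 − 1)/8 = 0.09945; i = arccos(0.31536) = 71.618°.
sin r = sin 71.618°/1.340 = 0.70819; r = 45.088°.
D_min = 2·71.618° − 6·45.088° + 360° = 232.709°.
Rainbow angle = D_min − 180° = 52.709°.

52.7°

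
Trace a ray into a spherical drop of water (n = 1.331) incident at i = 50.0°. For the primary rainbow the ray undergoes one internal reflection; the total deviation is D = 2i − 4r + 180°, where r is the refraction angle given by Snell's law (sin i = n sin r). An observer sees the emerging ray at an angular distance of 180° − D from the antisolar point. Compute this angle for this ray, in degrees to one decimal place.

40.5°

sin r = sin 50.0° / 1.331 = 0.7660/1.331 = 0.5755; r = 35.14°.
D = 2·50.0° − 4·35.14° + 180° = 100.00° − 140.55° + 180° = 139.45°.
Angle from antisolar point = 180° − D = 40.55°.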